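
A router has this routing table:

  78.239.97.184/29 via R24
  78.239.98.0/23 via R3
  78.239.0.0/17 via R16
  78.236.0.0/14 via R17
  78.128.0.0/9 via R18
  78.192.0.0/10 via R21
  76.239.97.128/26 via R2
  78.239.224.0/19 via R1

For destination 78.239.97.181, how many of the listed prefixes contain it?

4

Prefixes containing 78.239.97.181:
  78.128.0.0/9 (78.128.0.0 - 78.255.255.255)
  78.192.0.0/10 (78.192.0.0 - 78.255.255.255)
  78.236.0.0/14 (78.236.0.0 - 78.239.255.255)
  78.239.0.0/17 (78.239.0.0 - 78.239.127.255)
Total matching entries: 4.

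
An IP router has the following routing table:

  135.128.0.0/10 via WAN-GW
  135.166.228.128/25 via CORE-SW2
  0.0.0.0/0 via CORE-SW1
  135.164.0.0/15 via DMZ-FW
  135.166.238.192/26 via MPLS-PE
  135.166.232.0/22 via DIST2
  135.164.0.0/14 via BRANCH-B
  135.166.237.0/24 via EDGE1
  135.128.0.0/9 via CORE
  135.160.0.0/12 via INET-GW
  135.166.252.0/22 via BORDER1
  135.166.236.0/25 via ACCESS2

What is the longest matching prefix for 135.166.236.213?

Entries matching 135.166.236.213:
  0.0.0.0/0 (default, matches everything)
  135.128.0.0/9 (135.128.0.0 - 135.255.255.255)
  135.128.0.0/10 (135.128.0.0 - 135.191.255.255)
  135.160.0.0/12 (135.160.0.0 - 135.175.255.255)
  135.164.0.0/14 (135.164.0.0 - 135.167.255.255)
Most specific is 135.164.0.0/14.

135.164.0.0/14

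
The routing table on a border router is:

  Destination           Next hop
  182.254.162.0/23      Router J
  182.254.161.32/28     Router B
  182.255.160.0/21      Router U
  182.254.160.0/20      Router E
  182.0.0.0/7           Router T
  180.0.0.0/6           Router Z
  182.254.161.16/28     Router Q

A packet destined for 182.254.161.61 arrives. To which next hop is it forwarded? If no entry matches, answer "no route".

Routes whose prefix contains 182.254.161.61:
  180.0.0.0/6 (180.0.0.0 - 183.255.255.255) -> Router Z
  182.0.0.0/7 (182.0.0.0 - 183.255.255.255) -> Router T
  182.254.160.0/20 (182.254.160.0 - 182.254.175.255) -> Router E
More-specific entries that do NOT match:
  182.254.161.32/28 (182.254.161.32 - 182.254.161.47) does not contain 182.254.161.61
  182.254.161.16/28 (182.254.161.16 - 182.254.161.31) does not contain 182.254.161.61
  182.254.162.0/23 (182.254.162.0 - 182.254.163.255) does not contain 182.254.161.61
  182.255.160.0/21 (182.255.160.0 - 182.255.167.255) does not contain 182.254.161.61
Longest matching prefix is /20 -> next hop Router E.

Router E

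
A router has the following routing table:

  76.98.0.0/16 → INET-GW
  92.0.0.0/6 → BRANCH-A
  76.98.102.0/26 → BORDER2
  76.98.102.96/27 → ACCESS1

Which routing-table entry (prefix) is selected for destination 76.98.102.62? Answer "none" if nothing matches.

76.98.102.0/26

Entries matching 76.98.102.62:
  76.98.0.0/16 (76.98.0.0 - 76.98.255.255)
  76.98.102.0/26 (76.98.102.0 - 76.98.102.63)
Most specific is 76.98.102.0/26.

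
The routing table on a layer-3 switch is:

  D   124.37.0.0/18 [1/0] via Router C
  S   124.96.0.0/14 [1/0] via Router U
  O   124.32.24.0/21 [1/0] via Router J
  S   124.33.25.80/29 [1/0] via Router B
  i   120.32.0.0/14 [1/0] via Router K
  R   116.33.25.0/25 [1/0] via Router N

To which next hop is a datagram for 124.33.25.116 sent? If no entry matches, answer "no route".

No entry's prefix contains 124.33.25.116; there is no default route.

no route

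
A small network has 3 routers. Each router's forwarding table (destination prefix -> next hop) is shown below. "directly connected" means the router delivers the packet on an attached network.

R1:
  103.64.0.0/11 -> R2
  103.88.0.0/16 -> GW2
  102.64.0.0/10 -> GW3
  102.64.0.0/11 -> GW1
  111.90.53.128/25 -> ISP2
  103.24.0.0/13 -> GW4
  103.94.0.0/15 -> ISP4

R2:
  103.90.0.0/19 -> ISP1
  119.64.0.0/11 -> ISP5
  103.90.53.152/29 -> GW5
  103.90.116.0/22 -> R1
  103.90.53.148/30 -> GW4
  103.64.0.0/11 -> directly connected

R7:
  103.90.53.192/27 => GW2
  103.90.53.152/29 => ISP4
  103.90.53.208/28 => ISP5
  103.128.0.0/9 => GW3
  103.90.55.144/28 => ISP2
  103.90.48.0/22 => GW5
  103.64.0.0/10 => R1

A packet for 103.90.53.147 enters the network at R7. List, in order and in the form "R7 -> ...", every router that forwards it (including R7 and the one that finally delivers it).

R7 -> R1 -> R2

At R7: longest match for 103.90.53.147 is 103.64.0.0/10 -> R1
At R1: longest match for 103.90.53.147 is 103.64.0.0/11 -> R2
At R2: longest match for 103.90.53.147 is 103.64.0.0/11 -> directly connected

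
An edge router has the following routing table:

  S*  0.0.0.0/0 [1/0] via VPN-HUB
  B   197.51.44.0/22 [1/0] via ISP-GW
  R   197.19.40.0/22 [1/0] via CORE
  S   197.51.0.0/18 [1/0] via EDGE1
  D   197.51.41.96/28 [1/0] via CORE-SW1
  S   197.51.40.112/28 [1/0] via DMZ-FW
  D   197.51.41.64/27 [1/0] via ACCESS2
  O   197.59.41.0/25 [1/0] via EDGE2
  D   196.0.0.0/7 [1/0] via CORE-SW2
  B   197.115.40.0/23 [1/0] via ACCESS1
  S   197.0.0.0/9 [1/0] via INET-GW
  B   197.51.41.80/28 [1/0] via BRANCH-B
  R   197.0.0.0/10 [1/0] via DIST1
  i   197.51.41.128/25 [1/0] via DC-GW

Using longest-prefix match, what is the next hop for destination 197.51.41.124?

EDGE1

Routes whose prefix contains 197.51.41.124:
  0.0.0.0/0 (default, matches everything) -> VPN-HUB
  196.0.0.0/7 (196.0.0.0 - 197.255.255.255) -> CORE-SW2
  197.0.0.0/9 (197.0.0.0 - 197.127.255.255) -> INET-GW
  197.0.0.0/10 (197.0.0.0 - 197.63.255.255) -> DIST1
  197.51.0.0/18 (197.51.0.0 - 197.51.63.255) -> EDGE1
More-specific entries that do NOT match:
  197.51.41.96/28 (197.51.41.96 - 197.51.41.111) does not contain 197.51.41.124
  197.51.40.112/28 (197.51.40.112 - 197.51.40.127) does not contain 197.51.41.124
  197.51.41.80/28 (197.51.41.80 - 197.51.41.95) does not contain 197.51.41.124
  197.51.41.64/27 (197.51.41.64 - 197.51.41.95) does not contain 197.51.41.124
  197.59.41.0/25 (197.59.41.0 - 197.59.41.127) does not contain 197.51.41.124
  197.51.41.128/25 (197.51.41.128 - 197.51.41.255) does not contain 197.51.41.124
  197.115.40.0/23 (197.115.40.0 - 197.115.41.255) does not contain 197.51.41.124
  197.51.44.0/22 (197.51.44.0 - 197.51.47.255) does not contain 197.51.41.124
  197.19.40.0/22 (197.19.40.0 - 197.19.43.255) does not contain 197.51.41.124
Longest matching prefix is /18 -> next hop EDGE1.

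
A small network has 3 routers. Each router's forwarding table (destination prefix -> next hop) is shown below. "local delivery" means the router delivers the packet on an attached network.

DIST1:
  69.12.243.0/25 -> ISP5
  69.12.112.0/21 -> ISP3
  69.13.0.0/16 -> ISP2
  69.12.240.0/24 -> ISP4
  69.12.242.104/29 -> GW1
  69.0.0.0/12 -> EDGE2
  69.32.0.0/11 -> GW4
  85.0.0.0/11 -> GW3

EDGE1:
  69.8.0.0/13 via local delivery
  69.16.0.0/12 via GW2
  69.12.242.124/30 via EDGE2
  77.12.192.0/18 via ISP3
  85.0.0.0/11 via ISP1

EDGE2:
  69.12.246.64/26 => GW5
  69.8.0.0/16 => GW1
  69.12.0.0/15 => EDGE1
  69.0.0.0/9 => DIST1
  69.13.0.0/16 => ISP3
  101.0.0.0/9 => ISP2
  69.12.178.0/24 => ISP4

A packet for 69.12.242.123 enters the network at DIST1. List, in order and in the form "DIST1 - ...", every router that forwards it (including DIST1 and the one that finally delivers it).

At DIST1: longest match for 69.12.242.123 is 69.0.0.0/12 -> EDGE2
At EDGE2: longest match for 69.12.242.123 is 69.12.0.0/15 -> EDGE1
At EDGE1: longest match for 69.12.242.123 is 69.8.0.0/13 -> local delivery

DIST1 - EDGE2 - EDGE1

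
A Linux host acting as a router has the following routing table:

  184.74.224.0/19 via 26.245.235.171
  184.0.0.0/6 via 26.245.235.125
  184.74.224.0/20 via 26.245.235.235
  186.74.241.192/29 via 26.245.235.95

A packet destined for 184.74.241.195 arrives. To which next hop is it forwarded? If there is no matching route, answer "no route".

Routes whose prefix contains 184.74.241.195:
  184.0.0.0/6 (184.0.0.0 - 187.255.255.255) -> 26.245.235.125
  184.74.224.0/19 (184.74.224.0 - 184.74.255.255) -> 26.245.235.171
More-specific entries that do NOT match:
  186.74.241.192/29 (186.74.241.192 - 186.74.241.199) does not contain 184.74.241.195
  184.74.224.0/20 (184.74.224.0 - 184.74.239.255) does not contain 184.74.241.195
Longest matching prefix is /19 -> next hop 26.245.235.171.

26.245.235.171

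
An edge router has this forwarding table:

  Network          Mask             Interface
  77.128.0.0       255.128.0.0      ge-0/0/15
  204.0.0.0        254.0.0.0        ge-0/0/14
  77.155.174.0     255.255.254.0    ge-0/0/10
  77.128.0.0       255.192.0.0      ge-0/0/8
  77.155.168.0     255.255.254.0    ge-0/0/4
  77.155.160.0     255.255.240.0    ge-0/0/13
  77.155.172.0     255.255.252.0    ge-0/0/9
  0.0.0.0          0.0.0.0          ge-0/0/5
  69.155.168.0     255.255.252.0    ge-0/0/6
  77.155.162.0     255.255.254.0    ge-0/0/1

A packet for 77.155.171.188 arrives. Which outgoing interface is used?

ge-0/0/13

Routes whose prefix contains 77.155.171.188:
  0.0.0.0/0 (default, matches everything) -> ge-0/0/5
  77.128.0.0/9 (77.128.0.0 - 77.255.255.255) -> ge-0/0/15
  77.128.0.0/10 (77.128.0.0 - 77.191.255.255) -> ge-0/0/8
  77.155.160.0/20 (77.155.160.0 - 77.155.175.255) -> ge-0/0/13
More-specific entries that do NOT match:
  77.155.174.0/23 (77.155.174.0 - 77.155.175.255) does not contain 77.155.171.188
  77.155.168.0/23 (77.155.168.0 - 77.155.169.255) does not contain 77.155.171.188
  77.155.162.0/23 (77.155.162.0 - 77.155.163.255) does not contain 77.155.171.188
  77.155.172.0/22 (77.155.172.0 - 77.155.175.255) does not contain 77.155.171.188
  69.155.168.0/22 (69.155.168.0 - 69.155.171.255) does not contain 77.155.171.188
Longest matching prefix is /20 -> interface ge-0/0/13.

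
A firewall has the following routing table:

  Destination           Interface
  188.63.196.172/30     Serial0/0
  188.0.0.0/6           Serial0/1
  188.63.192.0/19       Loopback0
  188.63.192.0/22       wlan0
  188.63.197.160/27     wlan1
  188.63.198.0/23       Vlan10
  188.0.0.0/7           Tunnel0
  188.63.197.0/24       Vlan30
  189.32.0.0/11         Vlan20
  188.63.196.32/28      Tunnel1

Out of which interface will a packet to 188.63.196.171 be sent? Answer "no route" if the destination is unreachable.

Routes whose prefix contains 188.63.196.171:
  188.0.0.0/6 (188.0.0.0 - 191.255.255.255) -> Serial0/1
  188.0.0.0/7 (188.0.0.0 - 189.255.255.255) -> Tunnel0
  188.63.192.0/19 (188.63.192.0 - 188.63.223.255) -> Loopback0
More-specific entries that do NOT match:
  188.63.196.172/30 (188.63.196.172 - 188.63.196.175) does not contain 188.63.196.171
  188.63.196.32/28 (188.63.196.32 - 188.63.196.47) does not contain 188.63.196.171
  188.63.197.160/27 (188.63.197.160 - 188.63.197.191) does not contain 188.63.196.171
  188.63.197.0/24 (188.63.197.0 - 188.63.197.255) does not contain 188.63.196.171
  188.63.198.0/23 (188.63.198.0 - 188.63.199.255) does not contain 188.63.196.171
  188.63.192.0/22 (188.63.192.0 - 188.63.195.255) does not contain 188.63.196.171
Longest matching prefix is /19 -> interface Loopback0.

Loopback0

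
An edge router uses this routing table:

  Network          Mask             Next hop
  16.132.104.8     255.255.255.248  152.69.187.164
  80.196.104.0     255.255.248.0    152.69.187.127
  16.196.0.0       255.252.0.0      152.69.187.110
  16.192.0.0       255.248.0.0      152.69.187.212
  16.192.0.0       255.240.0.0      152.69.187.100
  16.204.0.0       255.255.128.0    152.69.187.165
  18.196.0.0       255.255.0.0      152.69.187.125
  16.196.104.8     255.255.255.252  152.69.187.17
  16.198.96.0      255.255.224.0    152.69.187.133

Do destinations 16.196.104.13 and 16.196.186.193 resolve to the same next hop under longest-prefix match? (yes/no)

16.196.104.13: longest match 16.196.0.0/14 -> 152.69.187.110
16.196.186.193: longest match 16.196.0.0/14 -> 152.69.187.110

yes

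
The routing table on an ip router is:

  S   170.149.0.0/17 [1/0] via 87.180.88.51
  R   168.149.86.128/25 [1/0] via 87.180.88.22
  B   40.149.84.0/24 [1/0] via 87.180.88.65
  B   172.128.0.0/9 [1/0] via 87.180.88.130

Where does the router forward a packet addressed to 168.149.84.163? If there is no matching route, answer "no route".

No entry's prefix contains 168.149.84.163; there is no default route.

no route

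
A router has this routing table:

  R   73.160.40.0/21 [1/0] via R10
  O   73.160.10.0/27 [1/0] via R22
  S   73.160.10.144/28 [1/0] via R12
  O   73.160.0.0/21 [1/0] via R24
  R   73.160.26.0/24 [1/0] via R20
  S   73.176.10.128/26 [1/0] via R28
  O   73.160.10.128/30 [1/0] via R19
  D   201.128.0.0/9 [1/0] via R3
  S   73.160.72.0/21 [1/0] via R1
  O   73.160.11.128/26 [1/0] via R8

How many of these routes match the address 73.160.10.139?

No listed prefix contains 73.160.10.139.
Total matching entries: 0.

0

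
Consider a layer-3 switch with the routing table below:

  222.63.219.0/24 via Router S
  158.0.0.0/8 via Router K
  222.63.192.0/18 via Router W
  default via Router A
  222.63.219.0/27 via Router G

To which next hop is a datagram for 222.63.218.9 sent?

Router W

Routes whose prefix contains 222.63.218.9:
  0.0.0.0/0 (default, matches everything) -> Router A
  222.63.192.0/18 (222.63.192.0 - 222.63.255.255) -> Router W
More-specific entries that do NOT match:
  222.63.219.0/27 (222.63.219.0 - 222.63.219.31) does not contain 222.63.218.9
  222.63.219.0/24 (222.63.219.0 - 222.63.219.255) does not contain 222.63.218.9
Longest matching prefix is /18 -> next hop Router W.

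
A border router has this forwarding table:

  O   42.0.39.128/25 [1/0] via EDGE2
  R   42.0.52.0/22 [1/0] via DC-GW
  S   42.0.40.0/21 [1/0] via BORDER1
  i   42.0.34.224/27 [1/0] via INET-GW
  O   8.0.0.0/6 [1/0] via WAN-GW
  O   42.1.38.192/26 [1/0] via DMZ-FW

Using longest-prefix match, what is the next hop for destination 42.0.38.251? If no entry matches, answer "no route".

No entry's prefix contains 42.0.38.251; there is no default route.

no route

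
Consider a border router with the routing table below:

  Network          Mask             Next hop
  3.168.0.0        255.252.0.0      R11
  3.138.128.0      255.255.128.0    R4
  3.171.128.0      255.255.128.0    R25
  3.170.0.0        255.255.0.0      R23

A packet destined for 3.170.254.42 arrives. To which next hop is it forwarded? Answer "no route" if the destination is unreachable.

R23

Routes whose prefix contains 3.170.254.42:
  3.168.0.0/14 (3.168.0.0 - 3.171.255.255) -> R11
  3.170.0.0/16 (3.170.0.0 - 3.170.255.255) -> R23
More-specific entries that do NOT match:
  3.138.128.0/17 (3.138.128.0 - 3.138.255.255) does not contain 3.170.254.42
  3.171.128.0/17 (3.171.128.0 - 3.171.255.255) does not contain 3.170.254.42
Longest matching prefix is /16 -> next hop R23.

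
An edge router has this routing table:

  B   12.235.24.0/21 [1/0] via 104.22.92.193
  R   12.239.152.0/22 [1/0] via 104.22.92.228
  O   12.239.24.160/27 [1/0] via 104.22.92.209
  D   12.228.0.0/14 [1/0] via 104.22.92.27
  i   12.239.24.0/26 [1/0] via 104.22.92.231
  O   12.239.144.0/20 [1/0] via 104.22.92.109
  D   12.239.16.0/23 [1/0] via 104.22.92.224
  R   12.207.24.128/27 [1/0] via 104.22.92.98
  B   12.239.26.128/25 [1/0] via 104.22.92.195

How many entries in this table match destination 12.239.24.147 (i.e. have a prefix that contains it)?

0

No listed prefix contains 12.239.24.147.
Total matching entries: 0.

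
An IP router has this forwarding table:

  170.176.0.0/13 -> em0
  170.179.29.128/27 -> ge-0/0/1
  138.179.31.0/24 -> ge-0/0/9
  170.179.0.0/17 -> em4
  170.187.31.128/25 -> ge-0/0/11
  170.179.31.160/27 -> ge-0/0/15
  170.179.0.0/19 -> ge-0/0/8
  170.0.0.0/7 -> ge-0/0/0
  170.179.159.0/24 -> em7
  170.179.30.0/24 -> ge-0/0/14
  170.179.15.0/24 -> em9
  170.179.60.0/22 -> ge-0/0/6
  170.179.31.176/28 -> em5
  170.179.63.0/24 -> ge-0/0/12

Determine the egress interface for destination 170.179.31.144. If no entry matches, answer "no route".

Routes whose prefix contains 170.179.31.144:
  170.0.0.0/7 (170.0.0.0 - 171.255.255.255) -> ge-0/0/0
  170.176.0.0/13 (170.176.0.0 - 170.183.255.255) -> em0
  170.179.0.0/17 (170.179.0.0 - 170.179.127.255) -> em4
  170.179.0.0/19 (170.179.0.0 - 170.179.31.255) -> ge-0/0/8
More-specific entries that do NOT match:
  170.179.31.176/28 (170.179.31.176 - 170.179.31.191) does not contain 170.179.31.144
  170.179.29.128/27 (170.179.29.128 - 170.179.29.159) does not contain 170.179.31.144
  170.179.31.160/27 (170.179.31.160 - 170.179.31.191) does not contain 170.179.31.144
  170.187.31.128/25 (170.187.31.128 - 170.187.31.255) does not contain 170.179.31.144
  138.179.31.0/24 (138.179.31.0 - 138.179.31.255) does not contain 170.179.31.144
  170.179.159.0/24 (170.179.159.0 - 170.179.159.255) does not contain 170.179.31.144
  170.179.30.0/24 (170.179.30.0 - 170.179.30.255) does not contain 170.179.31.144
  170.179.15.0/24 (170.179.15.0 - 170.179.15.255) does not contain 170.179.31.144
  170.179.63.0/24 (170.179.63.0 - 170.179.63.255) does not contain 170.179.31.144
  170.179.60.0/22 (170.179.60.0 - 170.179.63.255) does not contain 170.179.31.144
Longest matching prefix is /19 -> interface ge-0/0/8.

ge-0/0/8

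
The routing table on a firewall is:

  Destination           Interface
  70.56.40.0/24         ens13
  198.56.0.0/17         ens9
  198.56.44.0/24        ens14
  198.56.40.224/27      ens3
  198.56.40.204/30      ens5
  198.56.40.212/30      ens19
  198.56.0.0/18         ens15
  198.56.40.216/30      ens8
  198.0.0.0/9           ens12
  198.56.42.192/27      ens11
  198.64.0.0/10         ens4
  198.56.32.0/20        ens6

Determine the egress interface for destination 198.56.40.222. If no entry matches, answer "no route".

Routes whose prefix contains 198.56.40.222:
  198.0.0.0/9 (198.0.0.0 - 198.127.255.255) -> ens12
  198.56.0.0/17 (198.56.0.0 - 198.56.127.255) -> ens9
  198.56.0.0/18 (198.56.0.0 - 198.56.63.255) -> ens15
  198.56.32.0/20 (198.56.32.0 - 198.56.47.255) -> ens6
More-specific entries that do NOT match:
  198.56.40.204/30 (198.56.40.204 - 198.56.40.207) does not contain 198.56.40.222
  198.56.40.212/30 (198.56.40.212 - 198.56.40.215) does not contain 198.56.40.222
  198.56.40.216/30 (198.56.40.216 - 198.56.40.219) does not contain 198.56.40.222
  198.56.40.224/27 (198.56.40.224 - 198.56.40.255) does not contain 198.56.40.222
  198.56.42.192/27 (198.56.42.192 - 198.56.42.223) does not contain 198.56.40.222
  70.56.40.0/24 (70.56.40.0 - 70.56.40.255) does not contain 198.56.40.222
  198.56.44.0/24 (198.56.44.0 - 198.56.44.255) does not contain 198.56.40.222
Longest matching prefix is /20 -> interface ens6.

ens6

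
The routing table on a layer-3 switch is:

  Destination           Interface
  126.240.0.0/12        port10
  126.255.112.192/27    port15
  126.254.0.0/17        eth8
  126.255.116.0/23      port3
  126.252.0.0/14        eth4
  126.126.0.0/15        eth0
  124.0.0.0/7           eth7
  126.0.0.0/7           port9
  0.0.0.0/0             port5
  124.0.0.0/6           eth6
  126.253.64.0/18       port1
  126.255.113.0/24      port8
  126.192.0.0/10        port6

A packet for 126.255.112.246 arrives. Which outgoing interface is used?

eth4

Routes whose prefix contains 126.255.112.246:
  0.0.0.0/0 (default, matches everything) -> port5
  124.0.0.0/6 (124.0.0.0 - 127.255.255.255) -> eth6
  126.0.0.0/7 (126.0.0.0 - 127.255.255.255) -> port9
  126.192.0.0/10 (126.192.0.0 - 126.255.255.255) -> port6
  126.240.0.0/12 (126.240.0.0 - 126.255.255.255) -> port10
  126.252.0.0/14 (126.252.0.0 - 126.255.255.255) -> eth4
More-specific entries that do NOT match:
  126.255.112.192/27 (126.255.112.192 - 126.255.112.223) does not contain 126.255.112.246
  126.255.113.0/24 (126.255.113.0 - 126.255.113.255) does not contain 126.255.112.246
  126.255.116.0/23 (126.255.116.0 - 126.255.117.255) does not contain 126.255.112.246
  126.253.64.0/18 (126.253.64.0 - 126.253.127.255) does not contain 126.255.112.246
  126.254.0.0/17 (126.254.0.0 - 126.254.127.255) does not contain 126.255.112.246
  126.126.0.0/15 (126.126.0.0 - 126.127.255.255) does not contain 126.255.112.246
Longest matching prefix is /14 -> interface eth4.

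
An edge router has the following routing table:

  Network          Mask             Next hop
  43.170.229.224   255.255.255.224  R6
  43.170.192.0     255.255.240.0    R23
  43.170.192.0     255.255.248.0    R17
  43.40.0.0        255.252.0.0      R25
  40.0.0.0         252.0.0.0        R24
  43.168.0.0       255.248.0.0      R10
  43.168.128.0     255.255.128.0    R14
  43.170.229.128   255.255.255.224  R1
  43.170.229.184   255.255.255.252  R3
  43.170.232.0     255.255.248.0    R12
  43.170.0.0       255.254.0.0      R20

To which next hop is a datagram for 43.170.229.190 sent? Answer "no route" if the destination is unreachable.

R20

Routes whose prefix contains 43.170.229.190:
  40.0.0.0/6 (40.0.0.0 - 43.255.255.255) -> R24
  43.168.0.0/13 (43.168.0.0 - 43.175.255.255) -> R10
  43.170.0.0/15 (43.170.0.0 - 43.171.255.255) -> R20
More-specific entries that do NOT match:
  43.170.229.184/30 (43.170.229.184 - 43.170.229.187) does not contain 43.170.229.190
  43.170.229.224/27 (43.170.229.224 - 43.170.229.255) does not contain 43.170.229.190
  43.170.229.128/27 (43.170.229.128 - 43.170.229.159) does not contain 43.170.229.190
  43.170.192.0/21 (43.170.192.0 - 43.170.199.255) does not contain 43.170.229.190
  43.170.232.0/21 (43.170.232.0 - 43.170.239.255) does not contain 43.170.229.190
  43.170.192.0/20 (43.170.192.0 - 43.170.207.255) does not contain 43.170.229.190
  43.168.128.0/17 (43.168.128.0 - 43.168.255.255) does not contain 43.170.229.190
Longest matching prefix is /15 -> next hop R20.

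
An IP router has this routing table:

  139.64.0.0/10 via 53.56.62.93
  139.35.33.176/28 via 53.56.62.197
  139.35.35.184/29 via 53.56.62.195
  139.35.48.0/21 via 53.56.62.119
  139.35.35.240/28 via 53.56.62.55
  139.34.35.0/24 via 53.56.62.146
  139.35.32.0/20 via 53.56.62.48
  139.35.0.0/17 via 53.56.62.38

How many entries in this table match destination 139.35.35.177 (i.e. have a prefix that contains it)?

2

Prefixes containing 139.35.35.177:
  139.35.0.0/17 (139.35.0.0 - 139.35.127.255)
  139.35.32.0/20 (139.35.32.0 - 139.35.47.255)
Total matching entries: 2.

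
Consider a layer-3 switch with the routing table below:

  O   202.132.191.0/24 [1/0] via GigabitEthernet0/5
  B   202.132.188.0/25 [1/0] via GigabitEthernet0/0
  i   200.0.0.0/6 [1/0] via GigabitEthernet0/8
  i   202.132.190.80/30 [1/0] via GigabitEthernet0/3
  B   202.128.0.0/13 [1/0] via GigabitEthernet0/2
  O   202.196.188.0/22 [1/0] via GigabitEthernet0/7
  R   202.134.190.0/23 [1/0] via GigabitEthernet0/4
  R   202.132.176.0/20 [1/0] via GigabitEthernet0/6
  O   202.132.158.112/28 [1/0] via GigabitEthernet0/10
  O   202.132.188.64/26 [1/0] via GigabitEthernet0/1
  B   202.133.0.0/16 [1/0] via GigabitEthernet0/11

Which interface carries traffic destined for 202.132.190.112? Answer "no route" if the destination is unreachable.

GigabitEthernet0/6

Routes whose prefix contains 202.132.190.112:
  200.0.0.0/6 (200.0.0.0 - 203.255.255.255) -> GigabitEthernet0/8
  202.128.0.0/13 (202.128.0.0 - 202.135.255.255) -> GigabitEthernet0/2
  202.132.176.0/20 (202.132.176.0 - 202.132.191.255) -> GigabitEthernet0/6
More-specific entries that do NOT match:
  202.132.190.80/30 (202.132.190.80 - 202.132.190.83) does not contain 202.132.190.112
  202.132.158.112/28 (202.132.158.112 - 202.132.158.127) does not contain 202.132.190.112
  202.132.188.64/26 (202.132.188.64 - 202.132.188.127) does not contain 202.132.190.112
  202.132.188.0/25 (202.132.188.0 - 202.132.188.127) does not contain 202.132.190.112
  202.132.191.0/24 (202.132.191.0 - 202.132.191.255) does not contain 202.132.190.112
  202.134.190.0/23 (202.134.190.0 - 202.134.191.255) does not contain 202.132.190.112
  202.196.188.0/22 (202.196.188.0 - 202.196.191.255) does not contain 202.132.190.112
Longest matching prefix is /20 -> interface GigabitEthernet0/6.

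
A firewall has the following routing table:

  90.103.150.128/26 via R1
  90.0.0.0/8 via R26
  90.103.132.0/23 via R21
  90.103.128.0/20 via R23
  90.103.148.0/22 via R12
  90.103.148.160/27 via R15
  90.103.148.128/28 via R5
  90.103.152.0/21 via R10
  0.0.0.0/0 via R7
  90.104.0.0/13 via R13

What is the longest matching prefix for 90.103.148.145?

Entries matching 90.103.148.145:
  0.0.0.0/0 (default, matches everything)
  90.0.0.0/8 (90.0.0.0 - 90.255.255.255)
  90.103.148.0/22 (90.103.148.0 - 90.103.151.255)
Most specific is 90.103.148.0/22.

90.103.148.0/22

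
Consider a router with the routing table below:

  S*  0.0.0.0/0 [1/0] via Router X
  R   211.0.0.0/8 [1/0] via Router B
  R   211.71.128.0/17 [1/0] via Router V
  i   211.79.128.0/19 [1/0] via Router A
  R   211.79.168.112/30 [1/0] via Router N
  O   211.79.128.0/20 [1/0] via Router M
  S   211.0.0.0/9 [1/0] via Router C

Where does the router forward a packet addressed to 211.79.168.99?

Routes whose prefix contains 211.79.168.99:
  0.0.0.0/0 (default, matches everything) -> Router X
  211.0.0.0/8 (211.0.0.0 - 211.255.255.255) -> Router B
  211.0.0.0/9 (211.0.0.0 - 211.127.255.255) -> Router C
More-specific entries that do NOT match:
  211.79.168.112/30 (211.79.168.112 - 211.79.168.115) does not contain 211.79.168.99
  211.79.128.0/20 (211.79.128.0 - 211.79.143.255) does not contain 211.79.168.99
  211.79.128.0/19 (211.79.128.0 - 211.79.159.255) does not contain 211.79.168.99
  211.71.128.0/17 (211.71.128.0 - 211.71.255.255) does not contain 211.79.168.99
Longest matching prefix is /9 -> next hop Router C.

Router C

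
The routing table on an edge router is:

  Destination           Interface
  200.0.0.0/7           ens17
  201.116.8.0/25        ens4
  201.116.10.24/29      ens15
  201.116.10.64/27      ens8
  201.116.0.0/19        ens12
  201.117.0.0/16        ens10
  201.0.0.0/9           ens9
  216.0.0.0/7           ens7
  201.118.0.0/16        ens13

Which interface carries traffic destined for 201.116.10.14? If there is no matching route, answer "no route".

ens12

Routes whose prefix contains 201.116.10.14:
  200.0.0.0/7 (200.0.0.0 - 201.255.255.255) -> ens17
  201.0.0.0/9 (201.0.0.0 - 201.127.255.255) -> ens9
  201.116.0.0/19 (201.116.0.0 - 201.116.31.255) -> ens12
More-specific entries that do NOT match:
  201.116.10.24/29 (201.116.10.24 - 201.116.10.31) does not contain 201.116.10.14
  201.116.10.64/27 (201.116.10.64 - 201.116.10.95) does not contain 201.116.10.14
  201.116.8.0/25 (201.116.8.0 - 201.116.8.127) does not contain 201.116.10.14
Longest matching prefix is /19 -> interface ens12.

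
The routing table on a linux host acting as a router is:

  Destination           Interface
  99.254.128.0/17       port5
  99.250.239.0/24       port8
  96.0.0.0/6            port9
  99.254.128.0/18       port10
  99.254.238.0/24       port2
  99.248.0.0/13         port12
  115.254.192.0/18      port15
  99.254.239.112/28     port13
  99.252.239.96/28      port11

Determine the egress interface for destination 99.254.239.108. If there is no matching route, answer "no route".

port5

Routes whose prefix contains 99.254.239.108:
  96.0.0.0/6 (96.0.0.0 - 99.255.255.255) -> port9
  99.248.0.0/13 (99.248.0.0 - 99.255.255.255) -> port12
  99.254.128.0/17 (99.254.128.0 - 99.254.255.255) -> port5
More-specific entries that do NOT match:
  99.254.239.112/28 (99.254.239.112 - 99.254.239.127) does not contain 99.254.239.108
  99.252.239.96/28 (99.252.239.96 - 99.252.239.111) does not contain 99.254.239.108
  99.250.239.0/24 (99.250.239.0 - 99.250.239.255) does not contain 99.254.239.108
  99.254.238.0/24 (99.254.238.0 - 99.254.238.255) does not contain 99.254.239.108
  99.254.128.0/18 (99.254.128.0 - 99.254.191.255) does not contain 99.254.239.108
  115.254.192.0/18 (115.254.192.0 - 115.254.255.255) does not contain 99.254.239.108
Longest matching prefix is /17 -> interface port5.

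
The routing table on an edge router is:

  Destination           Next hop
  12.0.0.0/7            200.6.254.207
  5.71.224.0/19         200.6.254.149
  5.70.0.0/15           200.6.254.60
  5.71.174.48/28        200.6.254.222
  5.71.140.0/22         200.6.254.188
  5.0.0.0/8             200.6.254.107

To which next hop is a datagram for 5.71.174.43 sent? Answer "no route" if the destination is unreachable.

200.6.254.60

Routes whose prefix contains 5.71.174.43:
  5.0.0.0/8 (5.0.0.0 - 5.255.255.255) -> 200.6.254.107
  5.70.0.0/15 (5.70.0.0 - 5.71.255.255) -> 200.6.254.60
More-specific entries that do NOT match:
  5.71.174.48/28 (5.71.174.48 - 5.71.174.63) does not contain 5.71.174.43
  5.71.140.0/22 (5.71.140.0 - 5.71.143.255) does not contain 5.71.174.43
  5.71.224.0/19 (5.71.224.0 - 5.71.255.255) does not contain 5.71.174.43
Longest matching prefix is /15 -> next hop 200.6.254.60.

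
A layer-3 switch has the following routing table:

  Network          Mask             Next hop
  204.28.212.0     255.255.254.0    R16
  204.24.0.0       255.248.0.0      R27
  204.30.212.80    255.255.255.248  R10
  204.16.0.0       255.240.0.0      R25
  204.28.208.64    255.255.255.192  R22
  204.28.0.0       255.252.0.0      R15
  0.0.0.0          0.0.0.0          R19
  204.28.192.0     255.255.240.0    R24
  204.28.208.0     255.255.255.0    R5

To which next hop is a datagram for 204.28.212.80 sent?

R16

Routes whose prefix contains 204.28.212.80:
  0.0.0.0/0 (default, matches everything) -> R19
  204.16.0.0/12 (204.16.0.0 - 204.31.255.255) -> R25
  204.24.0.0/13 (204.24.0.0 - 204.31.255.255) -> R27
  204.28.0.0/14 (204.28.0.0 - 204.31.255.255) -> R15
  204.28.212.0/23 (204.28.212.0 - 204.28.213.255) -> R16
More-specific entries that do NOT match:
  204.30.212.80/29 (204.30.212.80 - 204.30.212.87) does not contain 204.28.212.80
  204.28.208.64/26 (204.28.208.64 - 204.28.208.127) does not contain 204.28.212.80
  204.28.208.0/24 (204.28.208.0 - 204.28.208.255) does not contain 204.28.212.80
Longest matching prefix is /23 -> next hop R16.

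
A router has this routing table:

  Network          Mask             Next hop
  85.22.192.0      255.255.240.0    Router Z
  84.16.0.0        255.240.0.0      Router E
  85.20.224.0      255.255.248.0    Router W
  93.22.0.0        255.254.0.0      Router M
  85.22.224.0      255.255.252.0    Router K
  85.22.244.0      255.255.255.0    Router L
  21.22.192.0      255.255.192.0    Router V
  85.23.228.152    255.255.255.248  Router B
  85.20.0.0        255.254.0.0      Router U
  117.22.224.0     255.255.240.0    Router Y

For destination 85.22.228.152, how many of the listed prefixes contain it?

No listed prefix contains 85.22.228.152.
Total matching entries: 0.

0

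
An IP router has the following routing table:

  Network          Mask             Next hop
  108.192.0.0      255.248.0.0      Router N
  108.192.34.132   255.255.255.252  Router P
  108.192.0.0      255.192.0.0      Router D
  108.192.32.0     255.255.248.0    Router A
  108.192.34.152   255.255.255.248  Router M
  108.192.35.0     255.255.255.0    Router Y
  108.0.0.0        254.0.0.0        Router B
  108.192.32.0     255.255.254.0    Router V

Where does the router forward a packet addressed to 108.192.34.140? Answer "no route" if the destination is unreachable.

Routes whose prefix contains 108.192.34.140:
  108.0.0.0/7 (108.0.0.0 - 109.255.255.255) -> Router B
  108.192.0.0/10 (108.192.0.0 - 108.255.255.255) -> Router D
  108.192.0.0/13 (108.192.0.0 - 108.199.255.255) -> Router N
  108.192.32.0/21 (108.192.32.0 - 108.192.39.255) -> Router A
More-specific entries that do NOT match:
  108.192.34.132/30 (108.192.34.132 - 108.192.34.135) does not contain 108.192.34.140
  108.192.34.152/29 (108.192.34.152 - 108.192.34.159) does not contain 108.192.34.140
  108.192.35.0/24 (108.192.35.0 - 108.192.35.255) does not contain 108.192.34.140
  108.192.32.0/23 (108.192.32.0 - 108.192.33.255) does not contain 108.192.34.140
Longest matching prefix is /21 -> next hop Router A.

Router A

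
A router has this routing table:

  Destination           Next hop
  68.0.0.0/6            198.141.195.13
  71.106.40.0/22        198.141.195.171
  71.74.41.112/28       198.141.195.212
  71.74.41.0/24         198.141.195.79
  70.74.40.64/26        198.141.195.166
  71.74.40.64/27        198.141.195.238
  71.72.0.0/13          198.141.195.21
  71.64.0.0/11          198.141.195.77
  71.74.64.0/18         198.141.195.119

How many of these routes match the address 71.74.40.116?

Prefixes containing 71.74.40.116:
  68.0.0.0/6 (68.0.0.0 - 71.255.255.255)
  71.64.0.0/11 (71.64.0.0 - 71.95.255.255)
  71.72.0.0/13 (71.72.0.0 - 71.79.255.255)
Total matching entries: 3.

3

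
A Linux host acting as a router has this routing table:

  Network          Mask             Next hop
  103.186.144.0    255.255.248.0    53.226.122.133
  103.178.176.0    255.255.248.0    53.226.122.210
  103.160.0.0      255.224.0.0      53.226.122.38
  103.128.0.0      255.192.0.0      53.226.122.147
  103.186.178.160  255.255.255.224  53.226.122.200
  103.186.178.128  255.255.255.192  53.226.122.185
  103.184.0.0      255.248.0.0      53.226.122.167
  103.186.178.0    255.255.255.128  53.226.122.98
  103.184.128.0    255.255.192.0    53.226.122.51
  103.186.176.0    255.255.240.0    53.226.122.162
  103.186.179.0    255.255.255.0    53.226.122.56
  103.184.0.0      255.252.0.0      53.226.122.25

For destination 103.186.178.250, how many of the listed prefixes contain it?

Prefixes containing 103.186.178.250:
  103.128.0.0/10 (103.128.0.0 - 103.191.255.255)
  103.160.0.0/11 (103.160.0.0 - 103.191.255.255)
  103.184.0.0/13 (103.184.0.0 - 103.191.255.255)
  103.184.0.0/14 (103.184.0.0 - 103.187.255.255)
  103.186.176.0/20 (103.186.176.0 - 103.186.191.255)
Total matching entries: 5.

5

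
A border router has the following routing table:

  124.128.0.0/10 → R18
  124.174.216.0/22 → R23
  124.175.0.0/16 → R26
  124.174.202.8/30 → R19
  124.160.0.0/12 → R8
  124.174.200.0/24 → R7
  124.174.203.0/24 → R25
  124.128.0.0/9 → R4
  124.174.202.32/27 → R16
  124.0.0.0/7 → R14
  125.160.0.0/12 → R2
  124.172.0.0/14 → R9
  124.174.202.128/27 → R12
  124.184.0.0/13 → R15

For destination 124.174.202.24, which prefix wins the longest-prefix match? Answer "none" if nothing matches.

Entries matching 124.174.202.24:
  124.0.0.0/7 (124.0.0.0 - 125.255.255.255)
  124.128.0.0/9 (124.128.0.0 - 124.255.255.255)
  124.128.0.0/10 (124.128.0.0 - 124.191.255.255)
  124.160.0.0/12 (124.160.0.0 - 124.175.255.255)
  124.172.0.0/14 (124.172.0.0 - 124.175.255.255)
Most specific is 124.172.0.0/14.

124.172.0.0/14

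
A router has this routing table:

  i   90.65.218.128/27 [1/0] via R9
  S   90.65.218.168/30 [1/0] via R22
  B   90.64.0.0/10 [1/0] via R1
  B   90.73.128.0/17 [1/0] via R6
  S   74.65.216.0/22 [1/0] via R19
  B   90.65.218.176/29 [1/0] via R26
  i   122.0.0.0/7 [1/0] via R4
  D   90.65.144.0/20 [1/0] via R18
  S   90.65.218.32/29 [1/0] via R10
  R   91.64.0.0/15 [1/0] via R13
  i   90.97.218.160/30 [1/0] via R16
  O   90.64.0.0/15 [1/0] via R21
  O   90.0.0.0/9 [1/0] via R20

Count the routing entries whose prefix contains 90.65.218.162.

3

Prefixes containing 90.65.218.162:
  90.0.0.0/9 (90.0.0.0 - 90.127.255.255)
  90.64.0.0/10 (90.64.0.0 - 90.127.255.255)
  90.64.0.0/15 (90.64.0.0 - 90.65.255.255)
Total matching entries: 3.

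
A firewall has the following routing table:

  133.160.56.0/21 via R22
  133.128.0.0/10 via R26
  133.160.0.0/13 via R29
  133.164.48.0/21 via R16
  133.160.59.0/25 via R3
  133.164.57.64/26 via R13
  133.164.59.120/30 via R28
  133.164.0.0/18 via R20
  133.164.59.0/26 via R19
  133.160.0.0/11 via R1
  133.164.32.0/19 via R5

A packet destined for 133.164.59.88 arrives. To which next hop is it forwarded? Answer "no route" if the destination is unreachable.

Routes whose prefix contains 133.164.59.88:
  133.128.0.0/10 (133.128.0.0 - 133.191.255.255) -> R26
  133.160.0.0/11 (133.160.0.0 - 133.191.255.255) -> R1
  133.160.0.0/13 (133.160.0.0 - 133.167.255.255) -> R29
  133.164.0.0/18 (133.164.0.0 - 133.164.63.255) -> R20
  133.164.32.0/19 (133.164.32.0 - 133.164.63.255) -> R5
More-specific entries that do NOT match:
  133.164.59.120/30 (133.164.59.120 - 133.164.59.123) does not contain 133.164.59.88
  133.164.57.64/26 (133.164.57.64 - 133.164.57.127) does not contain 133.164.59.88
  133.164.59.0/26 (133.164.59.0 - 133.164.59.63) does not contain 133.164.59.88
  133.160.59.0/25 (133.160.59.0 - 133.160.59.127) does not contain 133.164.59.88
  133.160.56.0/21 (133.160.56.0 - 133.160.63.255) does not contain 133.164.59.88
  133.164.48.0/21 (133.164.48.0 - 133.164.55.255) does not contain 133.164.59.88
Longest matching prefix is /19 -> next hop R5.

R5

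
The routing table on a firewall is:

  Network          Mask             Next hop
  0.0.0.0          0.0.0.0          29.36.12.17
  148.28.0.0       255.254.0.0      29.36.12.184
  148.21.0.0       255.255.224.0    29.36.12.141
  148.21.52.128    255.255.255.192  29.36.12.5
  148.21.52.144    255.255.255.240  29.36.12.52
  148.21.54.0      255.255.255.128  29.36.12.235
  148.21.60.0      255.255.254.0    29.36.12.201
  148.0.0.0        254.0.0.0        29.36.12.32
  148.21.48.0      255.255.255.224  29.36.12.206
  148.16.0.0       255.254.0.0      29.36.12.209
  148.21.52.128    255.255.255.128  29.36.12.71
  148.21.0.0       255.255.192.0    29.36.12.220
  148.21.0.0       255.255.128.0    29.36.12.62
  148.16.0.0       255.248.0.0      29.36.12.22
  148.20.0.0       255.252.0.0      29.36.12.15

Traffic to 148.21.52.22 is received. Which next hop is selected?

29.36.12.220

Routes whose prefix contains 148.21.52.22:
  0.0.0.0/0 (default, matches everything) -> 29.36.12.17
  148.0.0.0/7 (148.0.0.0 - 149.255.255.255) -> 29.36.12.32
  148.16.0.0/13 (148.16.0.0 - 148.23.255.255) -> 29.36.12.22
  148.20.0.0/14 (148.20.0.0 - 148.23.255.255) -> 29.36.12.15
  148.21.0.0/17 (148.21.0.0 - 148.21.127.255) -> 29.36.12.62
  148.21.0.0/18 (148.21.0.0 - 148.21.63.255) -> 29.36.12.220
More-specific entries that do NOT match:
  148.21.52.144/28 (148.21.52.144 - 148.21.52.159) does not contain 148.21.52.22
  148.21.48.0/27 (148.21.48.0 - 148.21.48.31) does not contain 148.21.52.22
  148.21.52.128/26 (148.21.52.128 - 148.21.52.191) does not contain 148.21.52.22
  148.21.54.0/25 (148.21.54.0 - 148.21.54.127) does not contain 148.21.52.22
  148.21.52.128/25 (148.21.52.128 - 148.21.52.255) does not contain 148.21.52.22
  148.21.60.0/23 (148.21.60.0 - 148.21.61.255) does not contain 148.21.52.22
  148.21.0.0/19 (148.21.0.0 - 148.21.31.255) does not contain 148.21.52.22
Longest matching prefix is /18 -> next hop 29.36.12.220.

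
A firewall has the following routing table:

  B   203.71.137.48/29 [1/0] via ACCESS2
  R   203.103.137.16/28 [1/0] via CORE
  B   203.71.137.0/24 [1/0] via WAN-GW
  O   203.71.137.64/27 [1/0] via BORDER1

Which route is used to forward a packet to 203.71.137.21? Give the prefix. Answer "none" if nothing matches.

203.71.137.0/24

Entries matching 203.71.137.21:
  203.71.137.0/24 (203.71.137.0 - 203.71.137.255)
Most specific is 203.71.137.0/24.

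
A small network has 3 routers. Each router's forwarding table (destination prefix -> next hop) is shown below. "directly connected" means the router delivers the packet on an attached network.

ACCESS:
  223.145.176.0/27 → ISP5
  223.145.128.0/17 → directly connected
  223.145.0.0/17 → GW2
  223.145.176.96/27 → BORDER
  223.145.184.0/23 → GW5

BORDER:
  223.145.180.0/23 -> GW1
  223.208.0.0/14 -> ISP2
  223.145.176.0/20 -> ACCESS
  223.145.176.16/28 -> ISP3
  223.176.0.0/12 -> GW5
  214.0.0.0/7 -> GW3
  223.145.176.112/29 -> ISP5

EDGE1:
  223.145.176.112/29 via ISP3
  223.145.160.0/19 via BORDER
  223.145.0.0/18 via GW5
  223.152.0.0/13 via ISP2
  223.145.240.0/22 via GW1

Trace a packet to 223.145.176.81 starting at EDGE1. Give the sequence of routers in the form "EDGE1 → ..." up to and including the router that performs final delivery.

EDGE1 → BORDER → ACCESS

At EDGE1: longest match for 223.145.176.81 is 223.145.160.0/19 -> BORDER
At BORDER: longest match for 223.145.176.81 is 223.145.176.0/20 -> ACCESS
At ACCESS: longest match for 223.145.176.81 is 223.145.128.0/17 -> directly connected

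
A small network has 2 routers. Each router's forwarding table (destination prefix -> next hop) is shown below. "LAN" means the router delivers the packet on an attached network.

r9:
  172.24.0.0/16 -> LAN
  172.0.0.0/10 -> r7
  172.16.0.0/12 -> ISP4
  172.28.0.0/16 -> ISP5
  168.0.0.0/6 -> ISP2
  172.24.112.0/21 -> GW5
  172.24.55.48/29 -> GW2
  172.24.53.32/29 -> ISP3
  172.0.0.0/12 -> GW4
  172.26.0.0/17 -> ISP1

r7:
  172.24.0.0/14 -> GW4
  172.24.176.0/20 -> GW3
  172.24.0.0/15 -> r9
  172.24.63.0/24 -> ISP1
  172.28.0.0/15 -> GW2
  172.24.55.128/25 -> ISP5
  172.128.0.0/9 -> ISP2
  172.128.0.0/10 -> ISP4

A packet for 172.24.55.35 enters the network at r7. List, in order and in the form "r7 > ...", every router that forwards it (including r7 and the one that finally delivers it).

r7 > r9

At r7: longest match for 172.24.55.35 is 172.24.0.0/15 -> r9
At r9: longest match for 172.24.55.35 is 172.24.0.0/16 -> LAN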